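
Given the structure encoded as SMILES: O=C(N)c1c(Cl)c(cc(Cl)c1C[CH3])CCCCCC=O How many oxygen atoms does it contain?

2

Scan the SMILES for O atoms (remember two-letter symbols like Cl and Br are single atoms).
Oxygen count: 2.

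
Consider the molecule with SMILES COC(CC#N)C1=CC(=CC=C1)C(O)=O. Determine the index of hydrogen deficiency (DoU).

7

Molecular formula: C11H11NO3.
DoU = (2C + 2 + N − H − X) / 2, where X is the halogen count and O/S are ignored.
    = (2·11 + 2 + 1 − 11 − 0) / 2 = 14 / 2 = 7.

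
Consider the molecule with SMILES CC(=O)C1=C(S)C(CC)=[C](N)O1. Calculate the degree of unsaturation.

Molecular formula: C8H11NO2S.
DoU = (2C + 2 + N − H − X) / 2, where X is the halogen count and O/S are ignored.
    = (2·8 + 2 + 1 − 11 − 0) / 2 = 8 / 2 = 4.

4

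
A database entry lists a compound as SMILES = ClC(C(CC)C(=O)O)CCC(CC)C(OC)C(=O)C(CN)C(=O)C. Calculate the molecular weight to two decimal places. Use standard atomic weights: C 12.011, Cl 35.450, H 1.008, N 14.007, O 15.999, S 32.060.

First, the molecular formula is C17H30ClNO5 (counting implicit H from valence).
  C: 17 × 12.011 = 204.187
  Cl: 1 × 35.450 = 35.450
  H: 30 × 1.008 = 30.240
  N: 1 × 14.007 = 14.007
  O: 5 × 15.999 = 79.995
Sum: 17×12.011 + 1×35.450 + 30×1.008 + 1×14.007 + 5×15.999 = 363.879 → 363.88 g/mol.

363.88 g/mol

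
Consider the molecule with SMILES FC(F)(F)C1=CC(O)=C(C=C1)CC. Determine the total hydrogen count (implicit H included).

Walk through each heavy atom and fill implicit hydrogens from standard valence (C 4, N 3, O 2, S 2, halogen 1):
  atom 1: F (halogen, monovalent) → 0 H
  atom 2: C, bond orders sum to 4 (valence 4) → 0 H
  atom 3: F (halogen, monovalent) → 0 H
  atom 4: F (halogen, monovalent) → 0 H
  atom 5: C, bond orders sum to 4 (valence 4) → 0 H
  atom 6: C, bond orders sum to 3 (valence 4) → 1 H
  atom 7: C, bond orders sum to 4 (valence 4) → 0 H
  atom 8: O, bond orders sum to 1 (valence 2) → 1 H
  atom 9: C, bond orders sum to 4 (valence 4) → 0 H
  atom 10: C, bond orders sum to 3 (valence 4) → 1 H
  atom 11: C, bond orders sum to 3 (valence 4) → 1 H
  atom 12: C, bond orders sum to 2 (valence 4) → 2 H
  atom 13: C, bond orders sum to 1 (valence 4) → 3 H
Total hydrogens: 9.

9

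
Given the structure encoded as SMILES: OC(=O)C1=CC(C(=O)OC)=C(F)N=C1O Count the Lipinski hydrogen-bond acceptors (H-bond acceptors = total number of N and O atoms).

6

N atoms: 1; O atoms: 5.
Lipinski HBA = 1 + 5 = 6.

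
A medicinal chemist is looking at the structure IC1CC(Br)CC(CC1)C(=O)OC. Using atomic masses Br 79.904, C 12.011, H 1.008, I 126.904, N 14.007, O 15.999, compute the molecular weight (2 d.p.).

361.02 g/mol

First, the molecular formula is C9H14BrIO2 (counting implicit H from valence).
  Br: 1 × 79.904 = 79.904
  C: 9 × 12.011 = 108.099
  H: 14 × 1.008 = 14.112
  I: 1 × 126.904 = 126.904
  O: 2 × 15.999 = 31.998
Sum: 1×79.904 + 9×12.011 + 14×1.008 + 1×126.904 + 2×15.999 = 361.017 → 361.02 g/mol.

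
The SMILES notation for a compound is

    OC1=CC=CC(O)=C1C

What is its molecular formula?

Walk through each heavy atom and fill implicit hydrogens from standard valence (C 4, N 3, O 2, S 2, halogen 1):
  atom 1: O, bond orders sum to 1 (valence 2) → 1 H
  atom 2: C, bond orders sum to 4 (valence 4) → 0 H
  atom 3: C, bond orders sum to 3 (valence 4) → 1 H
  atom 4: C, bond orders sum to 3 (valence 4) → 1 H
  atom 5: C, bond orders sum to 3 (valence 4) → 1 H
  atom 6: C, bond orders sum to 4 (valence 4) → 0 H
  atom 7: O, bond orders sum to 1 (valence 2) → 1 H
  atom 8: C, bond orders sum to 4 (valence 4) → 0 H
  atom 9: C, bond orders sum to 1 (valence 4) → 3 H
Totals → C:7, H:8, O:2.

C7H8O2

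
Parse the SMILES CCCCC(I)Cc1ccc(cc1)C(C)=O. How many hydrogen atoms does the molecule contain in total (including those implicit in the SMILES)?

19

Walk through each heavy atom and fill implicit hydrogens from standard valence (C 4, N 3, O 2, S 2, halogen 1); for lowercase aromatic atoms, an aromatic c carries 1 H when it has two neighbours and 0 H with three, and aromatic n carries 0 H:
  atom 1: C, bond orders sum to 1 (valence 4) → 3 H
  atom 2: C, bond orders sum to 2 (valence 4) → 2 H
  atom 3: C, bond orders sum to 2 (valence 4) → 2 H
  atom 4: C, bond orders sum to 2 (valence 4) → 2 H
  atom 5: C, bond orders sum to 3 (valence 4) → 1 H
  atom 6: I (halogen, monovalent) → 0 H
  atom 7: C, bond orders sum to 2 (valence 4) → 2 H
  atom 8: aromatic c, 3 neighbours → 0 H
  atom 9: aromatic c, 2 neighbours → 1 H
  atom 10: aromatic c, 2 neighbours → 1 H
  atom 11: aromatic c, 3 neighbours → 0 H
  atom 12: aromatic c, 2 neighbours → 1 H
  atom 13: aromatic c, 2 neighbours → 1 H
  atom 14: C, bond orders sum to 4 (valence 4) → 0 H
  atom 15: C, bond orders sum to 1 (valence 4) → 3 H
  atom 16: O, bond orders sum to 2 (valence 2) → 0 H
Total hydrogens: 19.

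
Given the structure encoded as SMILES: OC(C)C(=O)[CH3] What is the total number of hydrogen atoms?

8

Walk through each heavy atom and fill implicit hydrogens from standard valence (C 4, N 3, O 2, S 2, halogen 1):
  atom 1: O, bond orders sum to 1 (valence 2) → 1 H
  atom 2: C, bond orders sum to 3 (valence 4) → 1 H
  atom 3: C, bond orders sum to 1 (valence 4) → 3 H
  atom 4: C, bond orders sum to 4 (valence 4) → 0 H
  atom 5: O, bond orders sum to 2 (valence 2) → 0 H
  atom 6: C with explicit H count 3
Total hydrogens: 8.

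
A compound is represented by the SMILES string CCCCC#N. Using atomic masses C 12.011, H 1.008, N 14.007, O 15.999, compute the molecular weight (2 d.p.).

First, the molecular formula is C5H9N (counting implicit H from valence).
  C: 5 × 12.011 = 60.055
  H: 9 × 1.008 = 9.072
  N: 1 × 14.007 = 14.007
Sum: 5×12.011 + 9×1.008 + 1×14.007 = 83.134 → 83.13 g/mol.

83.13 g/mol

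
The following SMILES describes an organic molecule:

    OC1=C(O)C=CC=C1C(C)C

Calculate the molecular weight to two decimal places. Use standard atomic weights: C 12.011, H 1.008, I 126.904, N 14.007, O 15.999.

First, the molecular formula is C9H12O2 (counting implicit H from valence).
  C: 9 × 12.011 = 108.099
  H: 12 × 1.008 = 12.096
  O: 2 × 15.999 = 31.998
Sum: 9×12.011 + 12×1.008 + 2×15.999 = 152.193 → 152.19 g/mol.

152.19 g/mol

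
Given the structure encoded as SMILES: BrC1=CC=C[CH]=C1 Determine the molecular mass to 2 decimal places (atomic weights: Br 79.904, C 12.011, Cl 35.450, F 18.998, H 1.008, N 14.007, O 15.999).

157.01 g/mol

First, the molecular formula is C6H5Br (counting implicit H from valence).
  Br: 1 × 79.904 = 79.904
  C: 6 × 12.011 = 72.066
  H: 5 × 1.008 = 5.040
Sum: 1×79.904 + 6×12.011 + 5×1.008 = 157.010 → 157.01 g/mol.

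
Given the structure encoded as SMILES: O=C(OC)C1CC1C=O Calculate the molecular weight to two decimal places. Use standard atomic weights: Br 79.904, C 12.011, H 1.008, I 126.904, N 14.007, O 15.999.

128.13 g/mol

First, the molecular formula is C6H8O3 (counting implicit H from valence).
  C: 6 × 12.011 = 72.066
  H: 8 × 1.008 = 8.064
  O: 3 × 15.999 = 47.997
Sum: 6×12.011 + 8×1.008 + 3×15.999 = 128.127 → 128.13 g/mol.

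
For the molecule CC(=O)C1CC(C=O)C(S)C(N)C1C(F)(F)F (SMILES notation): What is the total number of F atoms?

3

Scan the SMILES for F atoms (remember two-letter symbols like Cl and Br are single atoms).
Fluorine count: 3.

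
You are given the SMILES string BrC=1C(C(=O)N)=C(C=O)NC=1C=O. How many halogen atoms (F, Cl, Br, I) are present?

1

Halogen atoms appear at heavy-atom position 1 (1×Br).
Other groups present: 2 aldehyde, 1 amide.
Halogen count: 1.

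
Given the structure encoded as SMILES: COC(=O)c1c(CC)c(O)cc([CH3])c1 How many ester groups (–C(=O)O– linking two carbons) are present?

1

The ester motif appears at heavy-atom position 3 in the SMILES.
Other groups present: 1 hydroxyl.
Ester count: 1.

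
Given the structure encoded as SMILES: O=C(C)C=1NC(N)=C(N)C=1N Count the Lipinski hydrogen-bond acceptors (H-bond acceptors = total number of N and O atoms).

N atoms: 4; O atoms: 1.
Lipinski HBA = 4 + 1 = 5.

5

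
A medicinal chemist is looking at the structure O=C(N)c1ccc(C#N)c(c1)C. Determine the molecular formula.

C9H8N2O

Walk through each heavy atom and fill implicit hydrogens from standard valence (C 4, N 3, O 2, S 2, halogen 1); for lowercase aromatic atoms, an aromatic c carries 1 H when it has two neighbours and 0 H with three, and aromatic n carries 0 H:
  atom 1: O, bond orders sum to 2 (valence 2) → 0 H
  atom 2: C, bond orders sum to 4 (valence 4) → 0 H
  atom 3: N, bond orders sum to 1 (valence 3) → 2 H
  atom 4: aromatic c, 3 neighbours → 0 H
  atom 5: aromatic c, 2 neighbours → 1 H
  atom 6: aromatic c, 2 neighbours → 1 H
  atom 7: aromatic c, 3 neighbours → 0 H
  atom 8: C, bond orders sum to 4 (valence 4) → 0 H
  atom 9: N, bond orders sum to 3 (valence 3) → 0 H
  atom 10: aromatic c, 3 neighbours → 0 H
  atom 11: aromatic c, 2 neighbours → 1 H
  atom 12: C, bond orders sum to 1 (valence 4) → 3 H
Totals → C:9, H:8, N:2, O:1.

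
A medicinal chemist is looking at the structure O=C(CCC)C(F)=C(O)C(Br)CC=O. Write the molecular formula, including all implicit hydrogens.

Walk through each heavy atom and fill implicit hydrogens from standard valence (C 4, N 3, O 2, S 2, halogen 1):
  atom 1: O, bond orders sum to 2 (valence 2) → 0 H
  atom 2: C, bond orders sum to 4 (valence 4) → 0 H
  atom 3: C, bond orders sum to 2 (valence 4) → 2 H
  atom 4: C, bond orders sum to 2 (valence 4) → 2 H
  atom 5: C, bond orders sum to 1 (valence 4) → 3 H
  atom 6: C, bond orders sum to 4 (valence 4) → 0 H
  atom 7: F (halogen, monovalent) → 0 H
  atom 8: C, bond orders sum to 4 (valence 4) → 0 H
  atom 9: O, bond orders sum to 1 (valence 2) → 1 H
  atom 10: C, bond orders sum to 3 (valence 4) → 1 H
  atom 11: Br (halogen, monovalent) → 0 H
  atom 12: C, bond orders sum to 2 (valence 4) → 2 H
  atom 13: C, bond orders sum to 3 (valence 4) → 1 H
  atom 14: O, bond orders sum to 2 (valence 2) → 0 H
Totals → C:9, H:12, Br:1, F:1, O:3.
In Hill order: C9H12BrFO3.

C9H12BrFO3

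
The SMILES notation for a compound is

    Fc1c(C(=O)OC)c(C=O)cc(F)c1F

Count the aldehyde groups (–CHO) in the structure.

1

The aldehyde motif appears at heavy-atom position 9 in the SMILES.
Other groups present: 1 ester.
Aldehyde count: 1.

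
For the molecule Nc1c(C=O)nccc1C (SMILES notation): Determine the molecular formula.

Walk through each heavy atom and fill implicit hydrogens from standard valence (C 4, N 3, O 2, S 2, halogen 1); for lowercase aromatic atoms, an aromatic c carries 1 H when it has two neighbours and 0 H with three, and aromatic n carries 0 H:
  atom 1: N, bond orders sum to 1 (valence 3) → 2 H
  atom 2: aromatic c, 3 neighbours → 0 H
  atom 3: aromatic c, 3 neighbours → 0 H
  atom 4: C, bond orders sum to 3 (valence 4) → 1 H
  atom 5: O, bond orders sum to 2 (valence 2) → 0 H
  atom 6: aromatic n, 2 neighbours → 0 H
  atom 7: aromatic c, 2 neighbours → 1 H
  atom 8: aromatic c, 2 neighbours → 1 H
  atom 9: aromatic c, 3 neighbours → 0 H
  atom 10: C, bond orders sum to 1 (valence 4) → 3 H
Totals → C:7, H:8, N:2, O:1.
In Hill order: C7H8N2O.

C7H8N2O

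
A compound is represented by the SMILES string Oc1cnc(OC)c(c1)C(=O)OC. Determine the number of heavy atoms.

13

Every atom symbol written in the SMILES (organic subset) is one heavy atom; implicit H are not written.
Heavy atoms by element → C:8, N:1, O:4.
Total: 13.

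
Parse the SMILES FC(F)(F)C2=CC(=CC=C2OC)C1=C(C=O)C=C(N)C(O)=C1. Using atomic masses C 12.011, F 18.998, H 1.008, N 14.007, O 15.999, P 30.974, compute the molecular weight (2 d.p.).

First, the molecular formula is C15H12F3NO3 (counting implicit H from valence).
  C: 15 × 12.011 = 180.165
  F: 3 × 18.998 = 56.994
  H: 12 × 1.008 = 12.096
  N: 1 × 14.007 = 14.007
  O: 3 × 15.999 = 47.997
Sum: 15×12.011 + 3×18.998 + 12×1.008 + 1×14.007 + 3×15.999 = 311.259 → 311.26 g/mol.

311.26 g/mol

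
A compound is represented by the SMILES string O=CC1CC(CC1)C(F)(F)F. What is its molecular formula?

C7H9F3O

Walk through each heavy atom and fill implicit hydrogens from standard valence (C 4, N 3, O 2, S 2, halogen 1):
  atom 1: O, bond orders sum to 2 (valence 2) → 0 H
  atom 2: C, bond orders sum to 3 (valence 4) → 1 H
  atom 3: C, bond orders sum to 3 (valence 4) → 1 H
  atom 4: C, bond orders sum to 2 (valence 4) → 2 H
  atom 5: C, bond orders sum to 3 (valence 4) → 1 H
  atom 6: C, bond orders sum to 2 (valence 4) → 2 H
  atom 7: C, bond orders sum to 2 (valence 4) → 2 H
  atom 8: C, bond orders sum to 4 (valence 4) → 0 H
  atom 9: F (halogen, monovalent) → 0 H
  atom 10: F (halogen, monovalent) → 0 H
  atom 11: F (halogen, monovalent) → 0 H
Totals → C:7, H:9, F:3, O:1.
In Hill order: C7H9F3O.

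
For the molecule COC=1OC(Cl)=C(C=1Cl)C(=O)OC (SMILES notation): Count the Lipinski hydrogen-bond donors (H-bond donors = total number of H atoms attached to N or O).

Donors: find every N or O and count the H atoms it carries.
  atom 2 (O): bond orders sum to 2 → 0 H
  atom 4 (O): bond orders sum to 2 → 0 H
  atom 11 (O): bond orders sum to 2 → 0 H
  atom 12 (O): bond orders sum to 2 → 0 H
Lipinski HBD = 0.

0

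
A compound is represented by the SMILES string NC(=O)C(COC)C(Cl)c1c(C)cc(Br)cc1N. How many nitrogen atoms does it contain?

Scan the SMILES for N atoms (remember two-letter symbols like Cl and Br are single atoms).
Nitrogen count: 2.

2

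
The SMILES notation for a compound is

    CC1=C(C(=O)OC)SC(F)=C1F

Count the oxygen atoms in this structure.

Scan the SMILES for O atoms (remember two-letter symbols like Cl and Br are single atoms).
Oxygen count: 2.

2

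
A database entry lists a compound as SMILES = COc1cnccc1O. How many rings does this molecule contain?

In SMILES, each pair of matching ring-closure digits denotes one ring-closing bond; the number of such bonds equals the number of independent rings.
Ring-closure bonds here: 1.

1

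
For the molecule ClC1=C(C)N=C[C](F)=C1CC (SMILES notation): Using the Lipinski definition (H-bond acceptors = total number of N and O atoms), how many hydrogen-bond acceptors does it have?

N atoms: 1; O atoms: 0.
Lipinski HBA = 1 + 0 = 1.

1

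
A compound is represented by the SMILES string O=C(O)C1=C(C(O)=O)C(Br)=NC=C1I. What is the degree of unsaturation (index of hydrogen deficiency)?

Molecular formula: C7H3BrINO4.
DoU = (2C + 2 + N − H − X) / 2, where X is the halogen count and O/S are ignored.
    = (2·7 + 2 + 1 − 3 − 2) / 2 = 12 / 2 = 6.

6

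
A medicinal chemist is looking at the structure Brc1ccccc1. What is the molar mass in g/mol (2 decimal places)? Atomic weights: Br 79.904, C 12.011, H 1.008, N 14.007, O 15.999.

157.01 g/mol

First, the molecular formula is C6H5Br (counting implicit H from valence).
  Br: 1 × 79.904 = 79.904
  C: 6 × 12.011 = 72.066
  H: 5 × 1.008 = 5.040
Sum: 1×79.904 + 6×12.011 + 5×1.008 = 157.010 → 157.01 g/mol.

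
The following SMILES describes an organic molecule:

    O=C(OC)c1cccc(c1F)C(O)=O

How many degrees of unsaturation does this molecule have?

6

Molecular formula: C9H7FO4.
DoU = (2C + 2 + N − H − X) / 2, where X is the halogen count and O/S are ignored.
    = (2·9 + 2 + 0 − 7 − 1) / 2 = 12 / 2 = 6.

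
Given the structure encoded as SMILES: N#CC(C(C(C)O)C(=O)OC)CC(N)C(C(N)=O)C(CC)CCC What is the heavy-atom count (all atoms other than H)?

24

Every atom symbol written in the SMILES (organic subset) is one heavy atom; implicit H are not written.
Heavy atoms by element → C:17, N:3, O:4.
Total: 24.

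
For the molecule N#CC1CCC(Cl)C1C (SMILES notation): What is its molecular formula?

Walk through each heavy atom and fill implicit hydrogens from standard valence (C 4, N 3, O 2, S 2, halogen 1):
  atom 1: N, bond orders sum to 3 (valence 3) → 0 H
  atom 2: C, bond orders sum to 4 (valence 4) → 0 H
  atom 3: C, bond orders sum to 3 (valence 4) → 1 H
  atom 4: C, bond orders sum to 2 (valence 4) → 2 H
  atom 5: C, bond orders sum to 2 (valence 4) → 2 H
  atom 6: C, bond orders sum to 3 (valence 4) → 1 H
  atom 7: Cl (halogen, monovalent) → 0 H
  atom 8: C, bond orders sum to 3 (valence 4) → 1 H
  atom 9: C, bond orders sum to 1 (valence 4) → 3 H
Totals → C:7, H:10, Cl:1, N:1.
In Hill order: C7H10ClN.

C7H10ClN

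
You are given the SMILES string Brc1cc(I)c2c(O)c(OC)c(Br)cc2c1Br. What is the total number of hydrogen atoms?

6

Walk through each heavy atom and fill implicit hydrogens from standard valence (C 4, N 3, O 2, S 2, halogen 1); for lowercase aromatic atoms, an aromatic c carries 1 H when it has two neighbours and 0 H with three, and aromatic n carries 0 H:
  atom 1: Br (halogen, monovalent) → 0 H
  atom 2: aromatic c, 3 neighbours → 0 H
  atom 3: aromatic c, 2 neighbours → 1 H
  atom 4: aromatic c, 3 neighbours → 0 H
  atom 5: I (halogen, monovalent) → 0 H
  atom 6: aromatic c, 3 neighbours → 0 H
  atom 7: aromatic c, 3 neighbours → 0 H
  atom 8: O, bond orders sum to 1 (valence 2) → 1 H
  atom 9: aromatic c, 3 neighbours → 0 H
  atom 10: O, bond orders sum to 2 (valence 2) → 0 H
  atom 11: C, bond orders sum to 1 (valence 4) → 3 H
  atom 12: aromatic c, 3 neighbours → 0 H
  atom 13: Br (halogen, monovalent) → 0 H
  atom 14: aromatic c, 2 neighbours → 1 H
  atom 15: aromatic c, 3 neighbours → 0 H
  atom 16: aromatic c, 3 neighbours → 0 H
  atom 17: Br (halogen, monovalent) → 0 H
Total hydrogens: 6.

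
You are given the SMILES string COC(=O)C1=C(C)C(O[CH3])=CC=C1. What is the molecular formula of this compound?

Walk through each heavy atom and fill implicit hydrogens from standard valence (C 4, N 3, O 2, S 2, halogen 1):
  atom 1: C, bond orders sum to 1 (valence 4) → 3 H
  atom 2: O, bond orders sum to 2 (valence 2) → 0 H
  atom 3: C, bond orders sum to 4 (valence 4) → 0 H
  atom 4: O, bond orders sum to 2 (valence 2) → 0 H
  atom 5: C, bond orders sum to 4 (valence 4) → 0 H
  atom 6: C, bond orders sum to 4 (valence 4) → 0 H
  atom 7: C, bond orders sum to 1 (valence 4) → 3 H
  atom 8: C, bond orders sum to 4 (valence 4) → 0 H
  atom 9: O, bond orders sum to 2 (valence 2) → 0 H
  atom 10: C with explicit H count 3
  atom 11: C, bond orders sum to 3 (valence 4) → 1 H
  atom 12: C, bond orders sum to 3 (valence 4) → 1 H
  atom 13: C, bond orders sum to 3 (valence 4) → 1 H
Totals → C:10, H:12, O:3.

C10H12O3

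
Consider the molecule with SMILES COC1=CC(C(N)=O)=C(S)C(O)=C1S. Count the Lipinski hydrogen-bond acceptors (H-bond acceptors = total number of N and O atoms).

N atoms: 1; O atoms: 3.
Lipinski HBA = 1 + 3 = 4.

4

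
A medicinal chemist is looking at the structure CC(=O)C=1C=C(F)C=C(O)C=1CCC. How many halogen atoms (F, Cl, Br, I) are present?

Halogen atoms appear at heavy-atom position 7 (1×F).
Other groups present: 1 hydroxyl, 1 ketone.
Halogen count: 1.

1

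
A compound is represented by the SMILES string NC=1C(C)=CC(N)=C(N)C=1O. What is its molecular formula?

Walk through each heavy atom and fill implicit hydrogens from standard valence (C 4, N 3, O 2, S 2, halogen 1):
  atom 1: N, bond orders sum to 1 (valence 3) → 2 H
  atom 2: C, bond orders sum to 4 (valence 4) → 0 H
  atom 3: C, bond orders sum to 4 (valence 4) → 0 H
  atom 4: C, bond orders sum to 1 (valence 4) → 3 H
  atom 5: C, bond orders sum to 3 (valence 4) → 1 H
  atom 6: C, bond orders sum to 4 (valence 4) → 0 H
  atom 7: N, bond orders sum to 1 (valence 3) → 2 H
  atom 8: C, bond orders sum to 4 (valence 4) → 0 H
  atom 9: N, bond orders sum to 1 (valence 3) → 2 H
  atom 10: C, bond orders sum to 4 (valence 4) → 0 H
  atom 11: O, bond orders sum to 1 (valence 2) → 1 H
Totals → C:7, H:11, N:3, O:1.

C7H11N3O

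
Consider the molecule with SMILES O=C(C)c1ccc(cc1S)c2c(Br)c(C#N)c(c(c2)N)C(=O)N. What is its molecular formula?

Walk through each heavy atom and fill implicit hydrogens from standard valence (C 4, N 3, O 2, S 2, halogen 1); for lowercase aromatic atoms, an aromatic c carries 1 H when it has two neighbours and 0 H with three, and aromatic n carries 0 H:
  atom 1: O, bond orders sum to 2 (valence 2) → 0 H
  atom 2: C, bond orders sum to 4 (valence 4) → 0 H
  atom 3: C, bond orders sum to 1 (valence 4) → 3 H
  atom 4: aromatic c, 3 neighbours → 0 H
  atom 5: aromatic c, 2 neighbours → 1 H
  atom 6: aromatic c, 2 neighbours → 1 H
  atom 7: aromatic c, 3 neighbours → 0 H
  atom 8: aromatic c, 2 neighbours → 1 H
  atom 9: aromatic c, 3 neighbours → 0 H
  atom 10: S, bond orders sum to 1 (valence 2) → 1 H
  atom 11: aromatic c, 3 neighbours → 0 H
  atom 12: aromatic c, 3 neighbours → 0 H
  atom 13: Br (halogen, monovalent) → 0 H
  atom 14: aromatic c, 3 neighbours → 0 H
  atom 15: C, bond orders sum to 4 (valence 4) → 0 H
  atom 16: N, bond orders sum to 3 (valence 3) → 0 H
  atom 17: aromatic c, 3 neighbours → 0 H
  atom 18: aromatic c, 3 neighbours → 0 H
  atom 19: aromatic c, 2 neighbours → 1 H
  atom 20: N, bond orders sum to 1 (valence 3) → 2 H
  atom 21: C, bond orders sum to 4 (valence 4) → 0 H
  atom 22: O, bond orders sum to 2 (valence 2) → 0 H
  atom 23: N, bond orders sum to 1 (valence 3) → 2 H
Totals → C:16, H:12, Br:1, N:3, O:2, S:1.
In Hill order: C16H12BrN3O2S.

C16H12BrN3O2S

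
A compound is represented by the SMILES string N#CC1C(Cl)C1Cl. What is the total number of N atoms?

Scan the SMILES for N atoms (remember two-letter symbols like Cl and Br are single atoms).
Nitrogen count: 1.

1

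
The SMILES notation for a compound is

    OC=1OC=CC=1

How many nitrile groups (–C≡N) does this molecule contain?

0

Scan the SMILES for the nitrile motif — none present.
Groups that are present: 1 hydroxyl.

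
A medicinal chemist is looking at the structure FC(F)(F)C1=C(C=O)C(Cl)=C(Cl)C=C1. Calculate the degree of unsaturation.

5

Degree of unsaturation = (number of rings) + (number of π bonds).
Ring closures in the SMILES: 1.
π bonds: 4 double bonds (each 1 DoU) → 4 DoU from unsaturation.
Total DoU = 1 + 4 = 5.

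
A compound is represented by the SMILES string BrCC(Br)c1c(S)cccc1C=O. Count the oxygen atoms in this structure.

Scan the SMILES for O atoms (remember two-letter symbols like Cl and Br are single atoms).
Oxygen count: 1.

1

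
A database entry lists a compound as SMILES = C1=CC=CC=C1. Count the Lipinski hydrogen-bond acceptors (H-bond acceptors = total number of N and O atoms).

N atoms: 0; O atoms: 0.
Lipinski HBA = 0 + 0 = 0.

0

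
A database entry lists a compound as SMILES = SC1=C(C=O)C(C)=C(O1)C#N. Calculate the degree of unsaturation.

6

Molecular formula: C7H5NO2S.
DoU = (2C + 2 + N − H − X) / 2, where X is the halogen count and O/S are ignored.
    = (2·7 + 2 + 1 − 5 − 0) / 2 = 12 / 2 = 6.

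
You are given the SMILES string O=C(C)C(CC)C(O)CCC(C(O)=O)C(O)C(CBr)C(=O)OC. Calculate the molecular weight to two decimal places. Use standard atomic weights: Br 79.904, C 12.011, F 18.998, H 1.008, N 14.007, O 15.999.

397.26 g/mol

First, the molecular formula is C15H25BrO7 (counting implicit H from valence).
  Br: 1 × 79.904 = 79.904
  C: 15 × 12.011 = 180.165
  H: 25 × 1.008 = 25.200
  O: 7 × 15.999 = 111.993
Sum: 1×79.904 + 15×12.011 + 25×1.008 + 7×15.999 = 397.262 → 397.26 g/mol.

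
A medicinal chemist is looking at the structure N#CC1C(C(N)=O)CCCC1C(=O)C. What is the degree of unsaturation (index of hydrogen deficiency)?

Degree of unsaturation = (number of rings) + (number of π bonds).
Ring closures in the SMILES: 1.
π bonds: 2 double bonds (each 1 DoU), 1 triple bond (each 2 DoU) → 4 DoU from unsaturation.
Total DoU = 1 + 4 = 5.

5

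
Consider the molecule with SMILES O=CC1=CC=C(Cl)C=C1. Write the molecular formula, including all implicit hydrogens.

C7H5ClO

Walk through each heavy atom and fill implicit hydrogens from standard valence (C 4, N 3, O 2, S 2, halogen 1):
  atom 1: O, bond orders sum to 2 (valence 2) → 0 H
  atom 2: C, bond orders sum to 3 (valence 4) → 1 H
  atom 3: C, bond orders sum to 4 (valence 4) → 0 H
  atom 4: C, bond orders sum to 3 (valence 4) → 1 H
  atom 5: C, bond orders sum to 3 (valence 4) → 1 H
  atom 6: C, bond orders sum to 4 (valence 4) → 0 H
  atom 7: Cl (halogen, monovalent) → 0 H
  atom 8: C, bond orders sum to 3 (valence 4) → 1 H
  atom 9: C, bond orders sum to 3 (valence 4) → 1 H
Totals → C:7, H:5, Cl:1, O:1.
In Hill order: C7H5ClO.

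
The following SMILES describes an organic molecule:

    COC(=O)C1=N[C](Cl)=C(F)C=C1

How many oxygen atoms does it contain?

2

Scan the SMILES for O atoms (remember two-letter symbols like Cl and Br are single atoms).
Oxygen count: 2.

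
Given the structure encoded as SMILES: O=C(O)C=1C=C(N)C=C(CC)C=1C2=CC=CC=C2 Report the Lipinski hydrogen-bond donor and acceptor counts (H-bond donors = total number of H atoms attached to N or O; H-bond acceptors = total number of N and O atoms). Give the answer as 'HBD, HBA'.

3, 3

Donors: find every N or O and count the H atoms it carries.
  atom 1 (O): bond orders sum to 2 → 0 H
  atom 3 (O): bond orders sum to 1 → 1 H
  atom 7 (N): bond orders sum to 1 → 2 H
Lipinski HBD = 3.
Acceptors: N atoms = 1, O atoms = 2 → HBA = 3.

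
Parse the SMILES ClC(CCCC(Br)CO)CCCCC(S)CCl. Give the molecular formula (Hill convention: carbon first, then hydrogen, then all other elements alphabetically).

C12H23BrCl2OS

Walk through each heavy atom and fill implicit hydrogens from standard valence (C 4, N 3, O 2, S 2, halogen 1):
  atom 1: Cl (halogen, monovalent) → 0 H
  atom 2: C, bond orders sum to 3 (valence 4) → 1 H
  atom 3: C, bond orders sum to 2 (valence 4) → 2 H
  atom 4: C, bond orders sum to 2 (valence 4) → 2 H
  atom 5: C, bond orders sum to 2 (valence 4) → 2 H
  atom 6: C, bond orders sum to 3 (valence 4) → 1 H
  atom 7: Br (halogen, monovalent) → 0 H
  atom 8: C, bond orders sum to 2 (valence 4) → 2 H
  atom 9: O, bond orders sum to 1 (valence 2) → 1 H
  atom 10: C, bond orders sum to 2 (valence 4) → 2 H
  atom 11: C, bond orders sum to 2 (valence 4) → 2 H
  atom 12: C, bond orders sum to 2 (valence 4) → 2 H
  atom 13: C, bond orders sum to 2 (valence 4) → 2 H
  atom 14: C, bond orders sum to 3 (valence 4) → 1 H
  atom 15: S, bond orders sum to 1 (valence 2) → 1 H
  atom 16: C, bond orders sum to 2 (valence 4) → 2 H
  atom 17: Cl (halogen, monovalent) → 0 H
Totals → C:12, H:23, Br:1, Cl:2, O:1, S:1.
In Hill order: C12H23BrCl2OS.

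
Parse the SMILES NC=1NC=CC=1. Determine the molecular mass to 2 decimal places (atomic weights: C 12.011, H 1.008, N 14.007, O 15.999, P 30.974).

First, the molecular formula is C4H6N2 (counting implicit H from valence).
  C: 4 × 12.011 = 48.044
  H: 6 × 1.008 = 6.048
  N: 2 × 14.007 = 28.014
Sum: 4×12.011 + 6×1.008 + 2×14.007 = 82.106 → 82.11 g/mol.

82.11 g/mol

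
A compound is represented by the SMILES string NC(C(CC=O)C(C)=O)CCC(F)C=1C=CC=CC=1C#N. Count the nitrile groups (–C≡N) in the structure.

The nitrile motif appears at heavy-atom position 20 in the SMILES.
Other groups present: 1 aldehyde, 1 ketone, 1 primary amine.
Nitrile count: 1.

1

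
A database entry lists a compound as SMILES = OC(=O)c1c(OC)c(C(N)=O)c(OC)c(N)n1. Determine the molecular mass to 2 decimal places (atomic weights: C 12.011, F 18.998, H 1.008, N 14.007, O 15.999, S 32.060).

241.20 g/mol

First, the molecular formula is C9H11N3O5 (counting implicit H from valence).
  C: 9 × 12.011 = 108.099
  H: 11 × 1.008 = 11.088
  N: 3 × 14.007 = 42.021
  O: 5 × 15.999 = 79.995
Sum: 9×12.011 + 11×1.008 + 3×14.007 + 5×15.999 = 241.203 → 241.20 g/mol.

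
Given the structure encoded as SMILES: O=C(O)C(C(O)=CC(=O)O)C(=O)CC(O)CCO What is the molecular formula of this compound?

Walk through each heavy atom and fill implicit hydrogens from standard valence (C 4, N 3, O 2, S 2, halogen 1):
  atom 1: O, bond orders sum to 2 (valence 2) → 0 H
  atom 2: C, bond orders sum to 4 (valence 4) → 0 H
  atom 3: O, bond orders sum to 1 (valence 2) → 1 H
  atom 4: C, bond orders sum to 3 (valence 4) → 1 H
  atom 5: C, bond orders sum to 4 (valence 4) → 0 H
  atom 6: O, bond orders sum to 1 (valence 2) → 1 H
  atom 7: C, bond orders sum to 3 (valence 4) → 1 H
  atom 8: C, bond orders sum to 4 (valence 4) → 0 H
  atom 9: O, bond orders sum to 2 (valence 2) → 0 H
  atom 10: O, bond orders sum to 1 (valence 2) → 1 H
  atom 11: C, bond orders sum to 4 (valence 4) → 0 H
  atom 12: O, bond orders sum to 2 (valence 2) → 0 H
  atom 13: C, bond orders sum to 2 (valence 4) → 2 H
  atom 14: C, bond orders sum to 3 (valence 4) → 1 H
  atom 15: O, bond orders sum to 1 (valence 2) → 1 H
  atom 16: C, bond orders sum to 2 (valence 4) → 2 H
  atom 17: C, bond orders sum to 2 (valence 4) → 2 H
  atom 18: O, bond orders sum to 1 (valence 2) → 1 H
Totals → C:10, H:14, O:8.

C10H14O8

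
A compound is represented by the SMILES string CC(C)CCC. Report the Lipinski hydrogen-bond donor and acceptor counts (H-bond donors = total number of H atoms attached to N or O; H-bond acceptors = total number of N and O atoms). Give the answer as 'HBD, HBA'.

0, 0

Donors: find every N or O and count the H atoms it carries.
  (no N or O atoms present)
Lipinski HBD = 0.
Acceptors: N atoms = 0, O atoms = 0 → HBA = 0.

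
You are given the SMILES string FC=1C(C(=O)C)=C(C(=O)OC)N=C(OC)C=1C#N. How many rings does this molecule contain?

1

In SMILES, each pair of matching ring-closure digits denotes one ring-closing bond; the number of such bonds equals the number of independent rings.
Ring-closure bonds here: 1.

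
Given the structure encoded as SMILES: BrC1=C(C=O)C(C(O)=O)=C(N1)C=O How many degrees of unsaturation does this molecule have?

6

Degree of unsaturation = (number of rings) + (number of π bonds).
Ring closures in the SMILES: 1.
π bonds: 5 double bonds (each 1 DoU) → 5 DoU from unsaturation.
Total DoU = 1 + 5 = 6.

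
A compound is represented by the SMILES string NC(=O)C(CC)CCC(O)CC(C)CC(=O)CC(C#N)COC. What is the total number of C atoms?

Count every carbon token in the SMILES (each C, including those in ring-closure positions and inside branches).
Carbon count: 17.

17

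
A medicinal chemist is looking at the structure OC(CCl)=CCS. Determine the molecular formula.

C4H7ClOS

Walk through each heavy atom and fill implicit hydrogens from standard valence (C 4, N 3, O 2, S 2, halogen 1):
  atom 1: O, bond orders sum to 1 (valence 2) → 1 H
  atom 2: C, bond orders sum to 4 (valence 4) → 0 H
  atom 3: C, bond orders sum to 2 (valence 4) → 2 H
  atom 4: Cl (halogen, monovalent) → 0 H
  atom 5: C, bond orders sum to 3 (valence 4) → 1 H
  atom 6: C, bond orders sum to 2 (valence 4) → 2 H
  atom 7: S, bond orders sum to 1 (valence 2) → 1 H
Totals → C:4, H:7, Cl:1, O:1, S:1.
In Hill order: C4H7ClOS.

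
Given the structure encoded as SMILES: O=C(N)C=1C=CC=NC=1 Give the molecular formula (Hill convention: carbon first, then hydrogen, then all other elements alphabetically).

Walk through each heavy atom and fill implicit hydrogens from standard valence (C 4, N 3, O 2, S 2, halogen 1):
  atom 1: O, bond orders sum to 2 (valence 2) → 0 H
  atom 2: C, bond orders sum to 4 (valence 4) → 0 H
  atom 3: N, bond orders sum to 1 (valence 3) → 2 H
  atom 4: C, bond orders sum to 4 (valence 4) → 0 H
  atom 5: C, bond orders sum to 3 (valence 4) → 1 H
  atom 6: C, bond orders sum to 3 (valence 4) → 1 H
  atom 7: C, bond orders sum to 3 (valence 4) → 1 H
  atom 8: N, bond orders sum to 3 (valence 3) → 0 H
  atom 9: C, bond orders sum to 3 (valence 4) → 1 H
Totals → C:6, H:6, N:2, O:1.
In Hill order: C6H6N2O.

C6H6N2O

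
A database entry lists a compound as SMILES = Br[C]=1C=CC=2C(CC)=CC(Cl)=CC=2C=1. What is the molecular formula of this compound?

Walk through each heavy atom and fill implicit hydrogens from standard valence (C 4, N 3, O 2, S 2, halogen 1):
  atom 1: Br (halogen, monovalent) → 0 H
  atom 2: C with explicit H count 0
  atom 3: C, bond orders sum to 3 (valence 4) → 1 H
  atom 4: C, bond orders sum to 3 (valence 4) → 1 H
  atom 5: C, bond orders sum to 4 (valence 4) → 0 H
  atom 6: C, bond orders sum to 4 (valence 4) → 0 H
  atom 7: C, bond orders sum to 2 (valence 4) → 2 H
  atom 8: C, bond orders sum to 1 (valence 4) → 3 H
  atom 9: C, bond orders sum to 3 (valence 4) → 1 H
  atom 10: C, bond orders sum to 4 (valence 4) → 0 H
  atom 11: Cl (halogen, monovalent) → 0 H
  atom 12: C, bond orders sum to 3 (valence 4) → 1 H
  atom 13: C, bond orders sum to 4 (valence 4) → 0 H
  atom 14: C, bond orders sum to 3 (valence 4) → 1 H
Totals → C:12, H:10, Br:1, Cl:1.

C12H10BrCl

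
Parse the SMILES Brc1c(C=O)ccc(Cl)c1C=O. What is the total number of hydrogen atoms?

Walk through each heavy atom and fill implicit hydrogens from standard valence (C 4, N 3, O 2, S 2, halogen 1); for lowercase aromatic atoms, an aromatic c carries 1 H when it has two neighbours and 0 H with three, and aromatic n carries 0 H:
  atom 1: Br (halogen, monovalent) → 0 H
  atom 2: aromatic c, 3 neighbours → 0 H
  atom 3: aromatic c, 3 neighbours → 0 H
  atom 4: C, bond orders sum to 3 (valence 4) → 1 H
  atom 5: O, bond orders sum to 2 (valence 2) → 0 H
  atom 6: aromatic c, 2 neighbours → 1 H
  atom 7: aromatic c, 2 neighbours → 1 H
  atom 8: aromatic c, 3 neighbours → 0 H
  atom 9: Cl (halogen, monovalent) → 0 H
  atom 10: aromatic c, 3 neighbours → 0 H
  atom 11: C, bond orders sum to 3 (valence 4) → 1 H
  atom 12: O, bond orders sum to 2 (valence 2) → 0 H
Total hydrogens: 4.

4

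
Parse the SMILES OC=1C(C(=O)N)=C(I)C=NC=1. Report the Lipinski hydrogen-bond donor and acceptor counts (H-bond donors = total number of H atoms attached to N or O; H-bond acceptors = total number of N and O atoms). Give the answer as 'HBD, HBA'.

Donors: find every N or O and count the H atoms it carries.
  atom 1 (O): bond orders sum to 1 → 1 H
  atom 5 (O): bond orders sum to 2 → 0 H
  atom 6 (N): bond orders sum to 1 → 2 H
  atom 10 (N): bond orders sum to 3 → 0 H
Lipinski HBD = 3.
Acceptors: N atoms = 2, O atoms = 2 → HBA = 4.

3, 4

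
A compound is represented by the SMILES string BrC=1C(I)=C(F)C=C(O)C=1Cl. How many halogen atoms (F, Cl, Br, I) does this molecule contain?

Halogen atoms appear at heavy-atom positions 1, 4, 6, 11 (1×Br, 1×Cl, 1×F, 1×I).
Other groups present: 1 hydroxyl.
Halogen count: 4.

4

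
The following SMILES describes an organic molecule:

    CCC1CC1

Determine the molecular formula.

C5H10

Walk through each heavy atom and fill implicit hydrogens from standard valence (C 4, N 3, O 2, S 2, halogen 1):
  atom 1: C, bond orders sum to 1 (valence 4) → 3 H
  atom 2: C, bond orders sum to 2 (valence 4) → 2 H
  atom 3: C, bond orders sum to 3 (valence 4) → 1 H
  atom 4: C, bond orders sum to 2 (valence 4) → 2 H
  atom 5: C, bond orders sum to 2 (valence 4) → 2 H
Totals → C:5, H:10.
In Hill order: C5H10.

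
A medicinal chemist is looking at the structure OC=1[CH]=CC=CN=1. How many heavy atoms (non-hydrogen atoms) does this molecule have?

Every atom symbol written in the SMILES (organic subset) is one heavy atom; implicit H are not written.
Heavy atoms by element → C:5, N:1, O:1.
Total: 7.

7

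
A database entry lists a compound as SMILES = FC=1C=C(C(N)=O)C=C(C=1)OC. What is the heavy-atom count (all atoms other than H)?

12

Every atom symbol written in the SMILES (organic subset) is one heavy atom; implicit H are not written.
Heavy atoms by element → C:8, F:1, N:1, O:2.
Total: 12.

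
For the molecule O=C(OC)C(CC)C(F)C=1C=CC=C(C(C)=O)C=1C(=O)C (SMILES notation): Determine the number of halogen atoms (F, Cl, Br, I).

Halogen atoms appear at heavy-atom position 9 (1×F).
Other groups present: 1 ester, 2 ketone.
Halogen count: 1.

1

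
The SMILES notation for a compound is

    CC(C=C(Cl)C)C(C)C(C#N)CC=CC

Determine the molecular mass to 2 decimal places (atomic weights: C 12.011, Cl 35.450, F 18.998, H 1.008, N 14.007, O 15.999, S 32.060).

First, the molecular formula is C13H20ClN (counting implicit H from valence).
  C: 13 × 12.011 = 156.143
  Cl: 1 × 35.450 = 35.450
  H: 20 × 1.008 = 20.160
  N: 1 × 14.007 = 14.007
Sum: 13×12.011 + 1×35.450 + 20×1.008 + 1×14.007 = 225.760 → 225.76 g/mol.

225.76 g/mol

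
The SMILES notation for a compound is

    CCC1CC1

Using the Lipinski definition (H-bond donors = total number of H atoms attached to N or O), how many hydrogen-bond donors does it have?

Donors: find every N or O and count the H atoms it carries.
  (no N or O atoms present)
Lipinski HBD = 0.

0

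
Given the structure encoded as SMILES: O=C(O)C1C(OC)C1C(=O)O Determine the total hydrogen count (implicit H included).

Walk through each heavy atom and fill implicit hydrogens from standard valence (C 4, N 3, O 2, S 2, halogen 1):
  atom 1: O, bond orders sum to 2 (valence 2) → 0 H
  atom 2: C, bond orders sum to 4 (valence 4) → 0 H
  atom 3: O, bond orders sum to 1 (valence 2) → 1 H
  atom 4: C, bond orders sum to 3 (valence 4) → 1 H
  atom 5: C, bond orders sum to 3 (valence 4) → 1 H
  atom 6: O, bond orders sum to 2 (valence 2) → 0 H
  atom 7: C, bond orders sum to 1 (valence 4) → 3 H
  atom 8: C, bond orders sum to 3 (valence 4) → 1 H
  atom 9: C, bond orders sum to 4 (valence 4) → 0 H
  atom 10: O, bond orders sum to 2 (valence 2) → 0 H
  atom 11: O, bond orders sum to 1 (valence 2) → 1 H
Total hydrogens: 8.

8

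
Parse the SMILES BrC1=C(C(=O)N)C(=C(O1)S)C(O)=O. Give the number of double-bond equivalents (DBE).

5

Molecular formula: C6H4BrNO4S.
DoU = (2C + 2 + N − H − X) / 2, where X is the halogen count and O/S are ignored.
    = (2·6 + 2 + 1 − 4 − 1) / 2 = 10 / 2 = 5.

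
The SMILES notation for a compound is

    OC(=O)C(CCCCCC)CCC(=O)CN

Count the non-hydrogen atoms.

16

Every atom symbol written in the SMILES (organic subset) is one heavy atom; implicit H are not written.
Heavy atoms by element → C:12, N:1, O:3.
Total: 16.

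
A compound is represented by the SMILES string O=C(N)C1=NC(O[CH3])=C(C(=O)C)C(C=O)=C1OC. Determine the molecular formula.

Walk through each heavy atom and fill implicit hydrogens from standard valence (C 4, N 3, O 2, S 2, halogen 1):
  atom 1: O, bond orders sum to 2 (valence 2) → 0 H
  atom 2: C, bond orders sum to 4 (valence 4) → 0 H
  atom 3: N, bond orders sum to 1 (valence 3) → 2 H
  atom 4: C, bond orders sum to 4 (valence 4) → 0 H
  atom 5: N, bond orders sum to 3 (valence 3) → 0 H
  atom 6: C, bond orders sum to 4 (valence 4) → 0 H
  atom 7: O, bond orders sum to 2 (valence 2) → 0 H
  atom 8: C with explicit H count 3
  atom 9: C, bond orders sum to 4 (valence 4) → 0 H
  atom 10: C, bond orders sum to 4 (valence 4) → 0 H
  atom 11: O, bond orders sum to 2 (valence 2) → 0 H
  atom 12: C, bond orders sum to 1 (valence 4) → 3 H
  atom 13: C, bond orders sum to 4 (valence 4) → 0 H
  atom 14: C, bond orders sum to 3 (valence 4) → 1 H
  atom 15: O, bond orders sum to 2 (valence 2) → 0 H
  atom 16: C, bond orders sum to 4 (valence 4) → 0 H
  atom 17: O, bond orders sum to 2 (valence 2) → 0 H
  atom 18: C, bond orders sum to 1 (valence 4) → 3 H
Totals → C:11, H:12, N:2, O:5.

C11H12N2O5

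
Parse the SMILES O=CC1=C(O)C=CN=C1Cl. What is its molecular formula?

C6H4ClNO2

Walk through each heavy atom and fill implicit hydrogens from standard valence (C 4, N 3, O 2, S 2, halogen 1):
  atom 1: O, bond orders sum to 2 (valence 2) → 0 H
  atom 2: C, bond orders sum to 3 (valence 4) → 1 H
  atom 3: C, bond orders sum to 4 (valence 4) → 0 H
  atom 4: C, bond orders sum to 4 (valence 4) → 0 H
  atom 5: O, bond orders sum to 1 (valence 2) → 1 H
  atom 6: C, bond orders sum to 3 (valence 4) → 1 H
  atom 7: C, bond orders sum to 3 (valence 4) → 1 H
  atom 8: N, bond orders sum to 3 (valence 3) → 0 H
  atom 9: C, bond orders sum to 4 (valence 4) → 0 H
  atom 10: Cl (halogen, monovalent) → 0 H
Totals → C:6, H:4, Cl:1, N:1, O:2.
In Hill order: C6H4ClNO2.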